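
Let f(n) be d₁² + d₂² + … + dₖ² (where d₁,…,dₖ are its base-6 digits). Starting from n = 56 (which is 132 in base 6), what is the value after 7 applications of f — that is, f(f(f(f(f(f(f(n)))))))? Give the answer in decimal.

56 = (1,3,2)_6 → 1² + 3² + 2² = 14
14 = (2,2)_6 → 2² + 2² = 8
8 = (1,2)_6 → 1² + 2² = 5
5 = (5)_6 → 5² = 25
25 = (4,1)_6 → 4² + 1² = 17
17 = (2,5)_6 → 2² + 5² = 29
29 = (4,5)_6 → 4² + 5² = 41

41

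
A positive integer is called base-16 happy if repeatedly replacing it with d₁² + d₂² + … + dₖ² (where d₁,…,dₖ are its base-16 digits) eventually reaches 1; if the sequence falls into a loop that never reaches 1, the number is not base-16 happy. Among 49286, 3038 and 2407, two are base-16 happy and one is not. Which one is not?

49286: 49286 → 244 → 241 → 226 → 200 → 208 → 169 → 181 → 146 → 85 → 50 → 13 → 169  — repeats 169 (not base-16 happy)
3038: 3038 → 486 → 233 → 277 → 27 → 122 → 149 → 106 → 136 → 128 → 64 → 16 → 1  — reaches 1 (base-16 happy)
2407: 2407 → 166 → 136 → 128 → 64 → 16 → 1  — reaches 1 (base-16 happy)

49286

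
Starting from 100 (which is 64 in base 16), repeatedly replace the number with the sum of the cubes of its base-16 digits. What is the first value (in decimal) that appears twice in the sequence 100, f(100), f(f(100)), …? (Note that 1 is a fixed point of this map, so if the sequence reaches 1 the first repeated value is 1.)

100 = (6,4)_16 → 6³ + 4³ = 280
280 = (1,1,8)_16 → 1³ + 1³ + 8³ = 514
514 = (2,0,2)_16 → 2³ + 0³ + 2³ = 16
16 = (1,0)_16 → 1³ + 0³ = 1  — reached the fixed point 1.
1 → 1, so 1 is the first repeated value.

1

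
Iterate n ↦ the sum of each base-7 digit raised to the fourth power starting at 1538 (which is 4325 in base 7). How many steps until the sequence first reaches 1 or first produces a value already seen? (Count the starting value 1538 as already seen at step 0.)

1538 = (4,3,2,5)_7 → 4⁴ + 3⁴ + 2⁴ + 5⁴ = 256 + 81 + 16 + 625 = 978
978 = (2,5,6,5)_7 → 2⁴ + 5⁴ + 6⁴ + 5⁴ = 16 + 625 + 1296 + 625 = 2562
2562 = (1,0,3,2,0)_7 → 1⁴ + 0⁴ + 3⁴ + 2⁴ + 0⁴ = 1 + 0 + 81 + 16 + 0 = 98
98 = (2,0,0)_7 → 2⁴ + 0⁴ + 0⁴ = 16 + 0 + 0 = 16
16 = (2,2)_7 → 2⁴ + 2⁴ = 16 + 16 = 32
32 = (4,4)_7 → 4⁴ + 4⁴ = 256 + 256 = 512
512 = (1,3,3,1)_7 → 1⁴ + 3⁴ + 3⁴ + 1⁴ = 1 + 81 + 81 + 1 = 164
164 = (3,2,3)_7 → 3⁴ + 2⁴ + 3⁴ = 81 + 16 + 81 = 178
178 = (3,4,3)_7 → 3⁴ + 4⁴ + 3⁴ = 81 + 256 + 81 = 418
418 = (1,1,3,5)_7 → 1⁴ + 1⁴ + 3⁴ + 5⁴ = 1 + 1 + 81 + 625 = 708
708 = (2,0,3,1)_7 → 2⁴ + 0⁴ + 3⁴ + 1⁴ = 16 + 0 + 81 + 1 = 98  — 98 repeats.
That took 11 steps.

11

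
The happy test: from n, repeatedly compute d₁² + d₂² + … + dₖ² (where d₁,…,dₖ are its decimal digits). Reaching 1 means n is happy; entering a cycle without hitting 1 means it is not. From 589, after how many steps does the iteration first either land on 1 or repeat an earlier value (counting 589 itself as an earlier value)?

14

589 → 5² + 8² + 9² = 170
170 → 1² + 7² + 0² = 50
50 → 5² + 0² = 25
25 → 2² + 5² = 29
29 → 2² + 9² = 85
85 → 8² + 5² = 89
89 → 8² + 9² = 145
145 → 1² + 4² + 5² = 42
42 → 4² + 2² = 20
20 → 2² + 0² = 4
4 → 4² = 16
16 → 1² + 6² = 37
37 → 3² + 7² = 58
58 → 5² + 8² = 89  — 89 repeats.
That took 14 steps.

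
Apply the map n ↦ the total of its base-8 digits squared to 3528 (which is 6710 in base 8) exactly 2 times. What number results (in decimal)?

3528 = (6,7,1,0)_8 → 6² + 7² + 1² + 0² = 36 + 49 + 1 + 0 = 86
86 = (1,2,6)_8 → 1² + 2² + 6² = 1 + 4 + 36 = 41

41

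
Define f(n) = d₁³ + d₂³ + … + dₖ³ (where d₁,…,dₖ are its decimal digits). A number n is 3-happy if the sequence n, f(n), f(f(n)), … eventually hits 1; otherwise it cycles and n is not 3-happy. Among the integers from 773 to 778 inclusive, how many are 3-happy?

773: 773 → 713 → 371 → 371  (repeats 371)
774: 774 → 750 → 468 → 792 → 1080 → 513 → 153 → 153  (repeats 153)
775: 775 → 811 → 514 → 190 → 730 → 370 → 370  (repeats 370)
776: 776 → 902 → 737 → 713 → 371 → 371  (repeats 371)
777: 777 → 1029 → 738 → 882 → 1032 → 36 → 243 → 99 → 1458 → 702 → 351 → 153 → 153  (repeats 153)
778: 778 → 1198 → 1243 → 100 → 1  (reaches 1)
3-happy: 778

1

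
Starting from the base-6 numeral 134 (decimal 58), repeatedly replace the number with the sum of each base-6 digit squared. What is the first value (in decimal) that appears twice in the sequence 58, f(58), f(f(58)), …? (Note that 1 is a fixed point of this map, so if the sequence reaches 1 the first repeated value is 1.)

58 = (1,3,4)_6 → 1² + 3² + 4² = 26
26 = (4,2)_6 → 4² + 2² = 20
20 = (3,2)_6 → 3² + 2² = 13
13 = (2,1)_6 → 2² + 1² = 5
5 = (5)_6 → 5² = 25
25 = (4,1)_6 → 4² + 1² = 17
17 = (2,5)_6 → 2² + 5² = 29
29 = (4,5)_6 → 4² + 5² = 41
41 = (1,0,5)_6 → 1² + 0² + 5² = 26  — 26 already appeared earlier.

26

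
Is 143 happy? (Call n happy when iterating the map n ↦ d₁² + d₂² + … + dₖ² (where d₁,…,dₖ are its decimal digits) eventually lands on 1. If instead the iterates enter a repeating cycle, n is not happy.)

not happy

143 → 26
26 → 40
40 → 16
16 → 37
37 → 58
58 → 89
89 → 145
145 → 42
42 → 20
20 → 4
4 → 16  — 16 already seen; the sequence cycles without reaching 1.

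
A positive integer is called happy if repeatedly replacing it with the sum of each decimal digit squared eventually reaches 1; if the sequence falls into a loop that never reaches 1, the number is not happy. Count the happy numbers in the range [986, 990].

1

986: 986 → 181 → 66 → 72 → 53 → 34 → 25 → 29 → 85 → 89 → 145 → 42 → 20 → 4 → 16 → 37 → 58 → 89  (repeats 89)
987: 987 → 194 → 98 → 145 → 42 → 20 → 4 → 16 → 37 → 58 → 89 → 145  (repeats 145)
988: 988 → 209 → 85 → 89 → 145 → 42 → 20 → 4 → 16 → 37 → 58 → 89  (repeats 89)
989: 989 → 226 → 44 → 32 → 13 → 10 → 1  (reaches 1)
990: 990 → 162 → 41 → 17 → 50 → 25 → 29 → 85 → 89 → 145 → 42 → 20 → 4 → 16 → 37 → 58 → 89  (repeats 89)
happy: 989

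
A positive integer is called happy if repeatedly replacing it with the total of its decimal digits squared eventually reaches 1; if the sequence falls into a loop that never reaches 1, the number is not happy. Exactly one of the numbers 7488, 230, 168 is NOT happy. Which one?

7488: 7488 → 193 → 91 → 82 → 68 → 100 → 1  — reaches 1 (happy)
230: 230 → 13 → 10 → 1  — reaches 1 (happy)
168: 168 → 101 → 2 → 4 → 16 → 37 → 58 → 89 → 145 → 42 → 20 → 4  — repeats 4 (not happy)

168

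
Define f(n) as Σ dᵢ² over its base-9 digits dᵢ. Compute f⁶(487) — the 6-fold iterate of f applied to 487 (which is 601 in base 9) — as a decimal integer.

65

487 = (6,0,1)_9 → 37
37 = (4,1)_9 → 17
17 = (1,8)_9 → 65
65 = (7,2)_9 → 53
53 = (5,8)_9 → 89
89 = (1,0,8)_9 → 65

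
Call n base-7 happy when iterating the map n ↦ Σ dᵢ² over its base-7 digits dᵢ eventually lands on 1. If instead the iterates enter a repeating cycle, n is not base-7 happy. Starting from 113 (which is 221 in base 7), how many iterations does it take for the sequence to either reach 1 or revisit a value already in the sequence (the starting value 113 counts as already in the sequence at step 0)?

113 = (2,2,1)_7 → 2² + 2² + 1² = 9
9 = (1,2)_7 → 1² + 2² = 5
5 = (5)_7 → 5² = 25
25 = (3,4)_7 → 3² + 4² = 25  — 25 repeats.
That took 4 steps.

4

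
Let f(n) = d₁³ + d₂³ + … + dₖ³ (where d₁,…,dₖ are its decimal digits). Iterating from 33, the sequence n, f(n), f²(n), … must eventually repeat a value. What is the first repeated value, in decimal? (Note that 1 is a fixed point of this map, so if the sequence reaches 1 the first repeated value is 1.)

33 → 3³ + 3³ = 54
54 → 5³ + 4³ = 189
189 → 1³ + 8³ + 9³ = 1242
1242 → 1³ + 2³ + 4³ + 2³ = 81
81 → 8³ + 1³ = 513
513 → 5³ + 1³ + 3³ = 153
153 → 1³ + 5³ + 3³ = 153  — 153 already appeared earlier.

153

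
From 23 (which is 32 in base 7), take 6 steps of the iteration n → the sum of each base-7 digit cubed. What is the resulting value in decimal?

137

23 = (3,2)_7 → 35
35 = (5,0)_7 → 125
125 = (2,3,6)_7 → 251
251 = (5,0,6)_7 → 341
341 = (6,6,5)_7 → 557
557 = (1,4,2,4)_7 → 137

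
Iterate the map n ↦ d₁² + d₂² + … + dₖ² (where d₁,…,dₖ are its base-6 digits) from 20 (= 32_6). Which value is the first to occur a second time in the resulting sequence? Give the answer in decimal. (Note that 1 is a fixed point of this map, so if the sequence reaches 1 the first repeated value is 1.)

20 = (3,2)_6 → 3² + 2² = 13
13 = (2,1)_6 → 2² + 1² = 5
5 = (5)_6 → 5² = 25
25 = (4,1)_6 → 4² + 1² = 17
17 = (2,5)_6 → 2² + 5² = 29
29 = (4,5)_6 → 4² + 5² = 41
41 = (1,0,5)_6 → 1² + 0² + 5² = 26
26 = (4,2)_6 → 4² + 2² = 20  — 20 already appeared earlier.

20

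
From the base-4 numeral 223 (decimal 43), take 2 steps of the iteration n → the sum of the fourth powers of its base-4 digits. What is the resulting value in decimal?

43 = (2,2,3)_4 → 113
113 = (1,3,0,1)_4 → 83

83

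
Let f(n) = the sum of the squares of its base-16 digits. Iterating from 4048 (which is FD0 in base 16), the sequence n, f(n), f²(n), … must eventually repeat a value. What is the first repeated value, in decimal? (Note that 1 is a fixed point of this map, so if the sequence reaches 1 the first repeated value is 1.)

169

4048 = (15,13,0)_16 → 394
394 = (1,8,10)_16 → 165
165 = (10,5)_16 → 125
125 = (7,13)_16 → 218
218 = (13,10)_16 → 269
269 = (1,0,13)_16 → 170
170 = (10,10)_16 → 200
200 = (12,8)_16 → 208
208 = (13,0)_16 → 169
169 = (10,9)_16 → 181
181 = (11,5)_16 → 146
146 = (9,2)_16 → 85
85 = (5,5)_16 → 50
50 = (3,2)_16 → 13
13 = (13)_16 → 169  — 169 already appeared earlier.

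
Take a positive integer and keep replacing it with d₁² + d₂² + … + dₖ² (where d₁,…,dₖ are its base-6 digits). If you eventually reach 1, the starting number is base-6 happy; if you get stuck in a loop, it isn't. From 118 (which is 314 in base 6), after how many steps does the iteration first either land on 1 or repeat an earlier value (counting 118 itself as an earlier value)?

118 = (3,1,4)_6 → 3² + 1² + 4² = 26
26 = (4,2)_6 → 4² + 2² = 20
20 = (3,2)_6 → 3² + 2² = 13
13 = (2,1)_6 → 2² + 1² = 5
5 = (5)_6 → 5² = 25
25 = (4,1)_6 → 4² + 1² = 17
17 = (2,5)_6 → 2² + 5² = 29
29 = (4,5)_6 → 4² + 5² = 41
41 = (1,0,5)_6 → 1² + 0² + 5² = 26  — 26 repeats.
That took 9 steps.

9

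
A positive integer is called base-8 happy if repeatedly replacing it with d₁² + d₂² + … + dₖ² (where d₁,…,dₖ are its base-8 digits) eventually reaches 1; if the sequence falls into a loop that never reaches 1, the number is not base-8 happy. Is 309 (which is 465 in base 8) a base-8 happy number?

309 = (4,6,5)_8 → 4² + 6² + 5² = 16 + 36 + 25 = 77
77 = (1,1,5)_8 → 1² + 1² + 5² = 1 + 1 + 25 = 27
27 = (3,3)_8 → 3² + 3² = 9 + 9 = 18
18 = (2,2)_8 → 2² + 2² = 4 + 4 = 8
8 = (1,0)_8 → 1² + 0² = 1 + 0 = 1  — reached 1.

base-8 happy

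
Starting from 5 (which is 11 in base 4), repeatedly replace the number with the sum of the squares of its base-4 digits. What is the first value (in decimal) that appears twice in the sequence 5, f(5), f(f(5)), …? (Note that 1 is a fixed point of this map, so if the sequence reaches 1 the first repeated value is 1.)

1

5 = (1,1)_4 → 1² + 1² = 1 + 1 = 2
2 = (2)_4 → 2² = 4
4 = (1,0)_4 → 1² + 0² = 1 + 0 = 1  — reached the fixed point 1.
1 → 1, so 1 is the first repeated value.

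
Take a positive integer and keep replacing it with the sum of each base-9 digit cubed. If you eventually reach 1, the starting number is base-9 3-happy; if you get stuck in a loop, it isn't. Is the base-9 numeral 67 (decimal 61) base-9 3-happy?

base-9 3-happy

61 = (6,7)_9 → 6³ + 7³ = 559
559 = (6,8,1)_9 → 6³ + 8³ + 1³ = 729
729 = (1,0,0,0)_9 → 1³ + 0³ + 0³ + 0³ = 1  — reached 1.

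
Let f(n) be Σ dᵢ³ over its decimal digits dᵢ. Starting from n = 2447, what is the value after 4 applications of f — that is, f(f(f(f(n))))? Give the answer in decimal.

2447 → 2³ + 4³ + 4³ + 7³ = 8 + 64 + 64 + 343 = 479
479 → 4³ + 7³ + 9³ = 64 + 343 + 729 = 1136
1136 → 1³ + 1³ + 3³ + 6³ = 1 + 1 + 27 + 216 = 245
245 → 2³ + 4³ + 5³ = 8 + 64 + 125 = 197

197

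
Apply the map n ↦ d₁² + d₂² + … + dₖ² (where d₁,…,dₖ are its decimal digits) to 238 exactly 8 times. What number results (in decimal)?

37

238 → 77
77 → 98
98 → 145
145 → 42
42 → 20
20 → 4
4 → 16
16 → 37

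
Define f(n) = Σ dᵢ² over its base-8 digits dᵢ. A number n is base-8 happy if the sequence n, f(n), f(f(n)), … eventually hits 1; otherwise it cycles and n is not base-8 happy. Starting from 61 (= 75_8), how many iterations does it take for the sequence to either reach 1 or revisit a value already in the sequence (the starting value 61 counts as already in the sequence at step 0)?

61 = (7,5)_8 → 74
74 = (1,1,2)_8 → 6
6 = (6)_8 → 36
36 = (4,4)_8 → 32
32 = (4,0)_8 → 16
16 = (2,0)_8 → 4
4 = (4)_8 → 16  — 16 repeats.
That took 7 steps.

7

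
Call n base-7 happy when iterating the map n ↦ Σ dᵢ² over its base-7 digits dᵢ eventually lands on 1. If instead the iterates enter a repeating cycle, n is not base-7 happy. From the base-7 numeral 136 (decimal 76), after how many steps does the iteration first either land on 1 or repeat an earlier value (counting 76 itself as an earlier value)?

4

76 = (1,3,6)_7 → 1² + 3² + 6² = 46
46 = (6,4)_7 → 6² + 4² = 52
52 = (1,0,3)_7 → 1² + 0² + 3² = 10
10 = (1,3)_7 → 1² + 3² = 10  — 10 repeats.
That took 4 steps.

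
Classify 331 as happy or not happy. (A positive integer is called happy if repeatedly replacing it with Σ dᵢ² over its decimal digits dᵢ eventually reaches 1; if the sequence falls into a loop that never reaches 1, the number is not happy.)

331 → 3² + 3² + 1² = 19
19 → 1² + 9² = 82
82 → 8² + 2² = 68
68 → 6² + 8² = 100
100 → 1² + 0² + 0² = 1  — reached 1.

happy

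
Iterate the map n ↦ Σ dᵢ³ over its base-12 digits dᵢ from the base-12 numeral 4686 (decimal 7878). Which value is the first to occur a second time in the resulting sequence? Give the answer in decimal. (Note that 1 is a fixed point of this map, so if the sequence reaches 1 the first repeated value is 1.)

1008

7878 = (4,6,8,6)_12 → 4³ + 6³ + 8³ + 6³ = 64 + 216 + 512 + 216 = 1008
1008 = (7,0,0)_12 → 7³ + 0³ + 0³ = 343 + 0 + 0 = 343
343 = (2,4,7)_12 → 2³ + 4³ + 7³ = 8 + 64 + 343 = 415
415 = (2,10,7)_12 → 2³ + 10³ + 7³ = 8 + 1000 + 343 = 1351
1351 = (9,4,7)_12 → 9³ + 4³ + 7³ = 729 + 64 + 343 = 1136
1136 = (7,10,8)_12 → 7³ + 10³ + 8³ = 343 + 1000 + 512 = 1855
1855 = (1,0,10,7)_12 → 1³ + 0³ + 10³ + 7³ = 1 + 0 + 1000 + 343 = 1344
1344 = (9,4,0)_12 → 9³ + 4³ + 0³ = 729 + 64 + 0 = 793
793 = (5,6,1)_12 → 5³ + 6³ + 1³ = 125 + 216 + 1 = 342
342 = (2,4,6)_12 → 2³ + 4³ + 6³ = 8 + 64 + 216 = 288
288 = (2,0,0)_12 → 2³ + 0³ + 0³ = 8 + 0 + 0 = 8
8 = (8)_12 → 8³ = 512
512 = (3,6,8)_12 → 3³ + 6³ + 8³ = 27 + 216 + 512 = 755
755 = (5,2,11)_12 → 5³ + 2³ + 11³ = 125 + 8 + 1331 = 1464
1464 = (10,2,0)_12 → 10³ + 2³ + 0³ = 1000 + 8 + 0 = 1008  — 1008 already appeared earlier.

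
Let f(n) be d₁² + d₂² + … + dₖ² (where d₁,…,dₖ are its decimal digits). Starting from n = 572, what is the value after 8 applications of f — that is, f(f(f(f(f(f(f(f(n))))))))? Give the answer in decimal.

572 → 5² + 7² + 2² = 25 + 49 + 4 = 78
78 → 7² + 8² = 49 + 64 = 113
113 → 1² + 1² + 3² = 1 + 1 + 9 = 11
11 → 1² + 1² = 1 + 1 = 2
2 → 2² = 4
4 → 4² = 16
16 → 1² + 6² = 1 + 36 = 37
37 → 3² + 7² = 9 + 49 = 58

58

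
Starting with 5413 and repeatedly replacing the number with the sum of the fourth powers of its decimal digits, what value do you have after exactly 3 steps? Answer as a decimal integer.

13139

5413 → 5⁴ + 4⁴ + 1⁴ + 3⁴ = 625 + 256 + 1 + 81 = 963
963 → 9⁴ + 6⁴ + 3⁴ = 6561 + 1296 + 81 = 7938
7938 → 7⁴ + 9⁴ + 3⁴ + 8⁴ = 2401 + 6561 + 81 + 4096 = 13139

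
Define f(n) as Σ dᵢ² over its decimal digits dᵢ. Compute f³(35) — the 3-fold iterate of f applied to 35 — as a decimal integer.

29

35 → 3² + 5² = 34
34 → 3² + 4² = 25
25 → 2² + 5² = 29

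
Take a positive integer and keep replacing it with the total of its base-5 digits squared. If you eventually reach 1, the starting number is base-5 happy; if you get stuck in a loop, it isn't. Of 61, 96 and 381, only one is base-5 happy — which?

61: 61 → 9 → 17 → 13 → 13  — repeats 13 (not base-5 happy)
96: 96 → 26 → 2 → 4 → 16 → 10 → 4  — repeats 4 (not base-5 happy)
381: 381 → 11 → 5 → 1  — reaches 1 (base-5 happy)

381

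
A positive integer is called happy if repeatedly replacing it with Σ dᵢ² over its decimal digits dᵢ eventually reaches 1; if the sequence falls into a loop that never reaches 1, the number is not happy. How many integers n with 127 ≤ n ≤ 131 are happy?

127: 127 → 54 → 41 → 17 → 50 → 25 → 29 → 85 → 89 → 145 → 42 → 20 → 4 → 16 → 37 → 58 → 89  (repeats 89)
128: 128 → 69 → 117 → 51 → 26 → 40 → 16 → 37 → 58 → 89 → 145 → 42 → 20 → 4 → 16  (repeats 16)
129: 129 → 86 → 100 → 1  (reaches 1)
130: 130 → 10 → 1  (reaches 1)
131: 131 → 11 → 2 → 4 → 16 → 37 → 58 → 89 → 145 → 42 → 20 → 4  (repeats 4)
happy: 129, 130

2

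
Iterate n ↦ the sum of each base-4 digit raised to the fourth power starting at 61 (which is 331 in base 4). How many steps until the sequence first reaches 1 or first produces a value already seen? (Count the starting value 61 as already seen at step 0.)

61 = (3,3,1)_4 → 3⁴ + 3⁴ + 1⁴ = 81 + 81 + 1 = 163
163 = (2,2,0,3)_4 → 2⁴ + 2⁴ + 0⁴ + 3⁴ = 16 + 16 + 0 + 81 = 113
113 = (1,3,0,1)_4 → 1⁴ + 3⁴ + 0⁴ + 1⁴ = 1 + 81 + 0 + 1 = 83
83 = (1,1,0,3)_4 → 1⁴ + 1⁴ + 0⁴ + 3⁴ = 1 + 1 + 0 + 81 = 83  — 83 repeats.
That took 4 steps.

4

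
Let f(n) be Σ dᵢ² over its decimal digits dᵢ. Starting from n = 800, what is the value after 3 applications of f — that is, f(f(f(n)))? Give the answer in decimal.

29

800 → 64
64 → 52
52 → 29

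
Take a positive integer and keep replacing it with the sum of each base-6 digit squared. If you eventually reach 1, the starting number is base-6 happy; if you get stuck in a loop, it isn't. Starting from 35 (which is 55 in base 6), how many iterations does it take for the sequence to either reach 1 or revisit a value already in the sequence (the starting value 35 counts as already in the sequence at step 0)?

35 = (5,5)_6 → 5² + 5² = 25 + 25 = 50
50 = (1,2,2)_6 → 1² + 2² + 2² = 1 + 4 + 4 = 9
9 = (1,3)_6 → 1² + 3² = 1 + 9 = 10
10 = (1,4)_6 → 1² + 4² = 1 + 16 = 17
17 = (2,5)_6 → 2² + 5² = 4 + 25 = 29
29 = (4,5)_6 → 4² + 5² = 16 + 25 = 41
41 = (1,0,5)_6 → 1² + 0² + 5² = 1 + 0 + 25 = 26
26 = (4,2)_6 → 4² + 2² = 16 + 4 = 20
20 = (3,2)_6 → 3² + 2² = 9 + 4 = 13
13 = (2,1)_6 → 2² + 1² = 4 + 1 = 5
5 = (5)_6 → 5² = 25
25 = (4,1)_6 → 4² + 1² = 16 + 1 = 17  — 17 repeats.
That took 12 steps.

12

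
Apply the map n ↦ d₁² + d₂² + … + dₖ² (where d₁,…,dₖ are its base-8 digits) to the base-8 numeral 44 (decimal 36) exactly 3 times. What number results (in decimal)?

4

36 = (4,4)_8 → 4² + 4² = 32
32 = (4,0)_8 → 4² + 0² = 16
16 = (2,0)_8 → 2² + 0² = 4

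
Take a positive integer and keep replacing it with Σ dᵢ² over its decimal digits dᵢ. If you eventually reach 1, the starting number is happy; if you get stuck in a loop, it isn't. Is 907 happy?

907 → 9² + 0² + 7² = 81 + 0 + 49 = 130
130 → 1² + 3² + 0² = 1 + 9 + 0 = 10
10 → 1² + 0² = 1 + 0 = 1  — reached 1.

happy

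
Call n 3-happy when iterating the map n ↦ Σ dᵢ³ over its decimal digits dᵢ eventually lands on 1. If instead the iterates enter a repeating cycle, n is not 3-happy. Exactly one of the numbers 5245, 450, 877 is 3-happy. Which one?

5245: 5245 → 322 → 43 → 91 → 730 → 370 → 370  — repeats 370 (not 3-happy)
450: 450 → 189 → 1242 → 81 → 513 → 153 → 153  — repeats 153 (not 3-happy)
877: 877 → 1198 → 1243 → 100 → 1  — reaches 1 (3-happy)

877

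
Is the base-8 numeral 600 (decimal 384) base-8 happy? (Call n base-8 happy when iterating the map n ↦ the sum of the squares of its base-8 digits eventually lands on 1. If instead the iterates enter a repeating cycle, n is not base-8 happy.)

not base-8 happy

384 = (6,0,0)_8 → 36
36 = (4,4)_8 → 32
32 = (4,0)_8 → 16
16 = (2,0)_8 → 4
4 = (4)_8 → 16  — 16 already seen; the sequence cycles without reaching 1.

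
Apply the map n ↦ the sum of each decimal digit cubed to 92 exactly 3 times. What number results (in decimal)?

92 → 737
737 → 713
713 → 371

371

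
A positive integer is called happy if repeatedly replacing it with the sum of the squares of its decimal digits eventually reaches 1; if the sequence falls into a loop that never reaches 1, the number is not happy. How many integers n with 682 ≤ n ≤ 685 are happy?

682: 682 → 104 → 17 → 50 → 25 → 29 → 85 → 89 → 145 → 42 → 20 → 4 → 16 → 37 → 58 → 89  — not happy
683: 683 → 109 → 82 → 68 → 100 → 1  — happy
684: 684 → 116 → 38 → 73 → 58 → 89 → 145 → 42 → 20 → 4 → 16 → 37 → 58  — not happy
685: 685 → 125 → 30 → 9 → 81 → 65 → 61 → 37 → 58 → 89 → 145 → 42 → 20 → 4 → 16 → 37  — not happy
happy: 683

1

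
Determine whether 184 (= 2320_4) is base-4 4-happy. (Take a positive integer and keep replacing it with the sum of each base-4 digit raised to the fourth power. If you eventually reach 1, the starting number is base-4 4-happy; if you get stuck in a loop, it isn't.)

184 = (2,3,2,0)_4 → 2⁴ + 3⁴ + 2⁴ + 0⁴ = 16 + 81 + 16 + 0 = 113
113 = (1,3,0,1)_4 → 1⁴ + 3⁴ + 0⁴ + 1⁴ = 1 + 81 + 0 + 1 = 83
83 = (1,1,0,3)_4 → 1⁴ + 1⁴ + 0⁴ + 3⁴ = 1 + 1 + 0 + 81 = 83  — 83 already seen; the sequence cycles without reaching 1.

not base-4 4-happy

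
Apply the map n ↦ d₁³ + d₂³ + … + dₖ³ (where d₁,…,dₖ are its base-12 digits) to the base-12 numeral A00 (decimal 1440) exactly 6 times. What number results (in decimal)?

762

1440 = (10,0,0)_12 → 1000
1000 = (6,11,4)_12 → 1611
1611 = (11,2,3)_12 → 1366
1366 = (9,5,10)_12 → 1854
1854 = (1,0,10,6)_12 → 1217
1217 = (8,5,5)_12 → 762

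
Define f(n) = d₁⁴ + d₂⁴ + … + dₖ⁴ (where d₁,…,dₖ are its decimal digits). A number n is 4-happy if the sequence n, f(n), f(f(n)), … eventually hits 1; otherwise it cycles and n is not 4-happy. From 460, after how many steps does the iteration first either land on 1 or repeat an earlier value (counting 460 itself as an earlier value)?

460 → 4⁴ + 6⁴ + 0⁴ = 256 + 1296 + 0 = 1552
1552 → 1⁴ + 5⁴ + 5⁴ + 2⁴ = 1 + 625 + 625 + 16 = 1267
1267 → 1⁴ + 2⁴ + 6⁴ + 7⁴ = 1 + 16 + 1296 + 2401 = 3714
3714 → 3⁴ + 7⁴ + 1⁴ + 4⁴ = 81 + 2401 + 1 + 256 = 2739
2739 → 2⁴ + 7⁴ + 3⁴ + 9⁴ = 16 + 2401 + 81 + 6561 = 9059
9059 → 9⁴ + 0⁴ + 5⁴ + 9⁴ = 6561 + 0 + 625 + 6561 = 13747
13747 → 1⁴ + 3⁴ + 7⁴ + 4⁴ + 7⁴ = 1 + 81 + 2401 + 256 + 2401 = 5140
5140 → 5⁴ + 1⁴ + 4⁴ + 0⁴ = 625 + 1 + 256 + 0 = 882
882 → 8⁴ + 8⁴ + 2⁴ = 4096 + 4096 + 16 = 8208
8208 → 8⁴ + 2⁴ + 0⁴ + 8⁴ = 4096 + 16 + 0 + 4096 = 8208  — 8208 repeats.
That took 10 steps.

10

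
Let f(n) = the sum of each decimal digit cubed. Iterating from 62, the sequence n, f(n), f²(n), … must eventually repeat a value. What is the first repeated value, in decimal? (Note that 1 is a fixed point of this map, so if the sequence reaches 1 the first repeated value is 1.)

62 → 6³ + 2³ = 224
224 → 2³ + 2³ + 4³ = 80
80 → 8³ + 0³ = 512
512 → 5³ + 1³ + 2³ = 134
134 → 1³ + 3³ + 4³ = 92
92 → 9³ + 2³ = 737
737 → 7³ + 3³ + 7³ = 713
713 → 7³ + 1³ + 3³ = 371
371 → 3³ + 7³ + 1³ = 371  — 371 already appeared earlier.

371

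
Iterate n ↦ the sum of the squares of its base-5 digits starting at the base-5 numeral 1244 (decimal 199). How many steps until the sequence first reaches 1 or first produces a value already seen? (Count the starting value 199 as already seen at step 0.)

199 = (1,2,4,4)_5 → 1² + 2² + 4² + 4² = 1 + 4 + 16 + 16 = 37
37 = (1,2,2)_5 → 1² + 2² + 2² = 1 + 4 + 4 = 9
9 = (1,4)_5 → 1² + 4² = 1 + 16 = 17
17 = (3,2)_5 → 3² + 2² = 9 + 4 = 13
13 = (2,3)_5 → 2² + 3² = 4 + 9 = 13  — 13 repeats.
That took 5 steps.

5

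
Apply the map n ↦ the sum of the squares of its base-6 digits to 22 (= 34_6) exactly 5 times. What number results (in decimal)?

26

22 = (3,4)_6 → 3² + 4² = 9 + 16 = 25
25 = (4,1)_6 → 4² + 1² = 16 + 1 = 17
17 = (2,5)_6 → 2² + 5² = 4 + 25 = 29
29 = (4,5)_6 → 4² + 5² = 16 + 25 = 41
41 = (1,0,5)_6 → 1² + 0² + 5² = 1 + 0 + 25 = 26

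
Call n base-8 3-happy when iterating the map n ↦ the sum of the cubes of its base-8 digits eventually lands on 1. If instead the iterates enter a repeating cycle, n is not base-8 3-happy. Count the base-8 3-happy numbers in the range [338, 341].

338: 338 → 141 → 134 → 224 → 91 → 55 → 559 → 469 → 476 → 434 → 440 → 559  — not base-8 3-happy
339: 339 → 160 → 72 → 2 → 8 → 1  — base-8 3-happy
340: 340 → 197 → 152 → 35 → 91 → 55 → 559 → 469 → 476 → 434 → 440 → 559  — not base-8 3-happy
341: 341 → 258 → 72 → 2 → 8 → 1  — base-8 3-happy
base-8 3-happy: 339, 341

2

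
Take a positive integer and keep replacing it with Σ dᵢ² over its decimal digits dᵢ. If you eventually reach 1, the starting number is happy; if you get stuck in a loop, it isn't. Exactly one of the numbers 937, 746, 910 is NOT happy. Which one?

746

937: 937 → 139 → 91 → 82 → 68 → 100 → 1  — reaches 1 (happy)
746: 746 → 101 → 2 → 4 → 16 → 37 → 58 → 89 → 145 → 42 → 20 → 4  — repeats 4 (not happy)
910: 910 → 82 → 68 → 100 → 1  — reaches 1 (happy)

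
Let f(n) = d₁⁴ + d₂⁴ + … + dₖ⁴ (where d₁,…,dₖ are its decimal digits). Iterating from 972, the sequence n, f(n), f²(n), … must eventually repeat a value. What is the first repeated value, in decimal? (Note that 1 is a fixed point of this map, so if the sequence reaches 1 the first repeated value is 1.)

972 → 9⁴ + 7⁴ + 2⁴ = 6561 + 2401 + 16 = 8978
8978 → 8⁴ + 9⁴ + 7⁴ + 8⁴ = 4096 + 6561 + 2401 + 4096 = 17154
17154 → 1⁴ + 7⁴ + 1⁴ + 5⁴ + 4⁴ = 1 + 2401 + 1 + 625 + 256 = 3284
3284 → 3⁴ + 2⁴ + 8⁴ + 4⁴ = 81 + 16 + 4096 + 256 = 4449
4449 → 4⁴ + 4⁴ + 4⁴ + 9⁴ = 256 + 256 + 256 + 6561 = 7329
7329 → 7⁴ + 3⁴ + 2⁴ + 9⁴ = 2401 + 81 + 16 + 6561 = 9059
9059 → 9⁴ + 0⁴ + 5⁴ + 9⁴ = 6561 + 0 + 625 + 6561 = 13747
13747 → 1⁴ + 3⁴ + 7⁴ + 4⁴ + 7⁴ = 1 + 81 + 2401 + 256 + 2401 = 5140
5140 → 5⁴ + 1⁴ + 4⁴ + 0⁴ = 625 + 1 + 256 + 0 = 882
882 → 8⁴ + 8⁴ + 2⁴ = 4096 + 4096 + 16 = 8208
8208 → 8⁴ + 2⁴ + 0⁴ + 8⁴ = 4096 + 16 + 0 + 4096 = 8208  — 8208 already appeared earlier.

8208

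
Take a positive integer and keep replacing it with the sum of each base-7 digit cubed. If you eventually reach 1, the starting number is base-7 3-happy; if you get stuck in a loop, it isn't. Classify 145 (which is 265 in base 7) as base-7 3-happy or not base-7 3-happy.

not base-7 3-happy

145 = (2,6,5)_7 → 2³ + 6³ + 5³ = 8 + 216 + 125 = 349
349 = (1,0,0,6)_7 → 1³ + 0³ + 0³ + 6³ = 1 + 0 + 0 + 216 = 217
217 = (4,3,0)_7 → 4³ + 3³ + 0³ = 64 + 27 + 0 = 91
91 = (1,6,0)_7 → 1³ + 6³ + 0³ = 1 + 216 + 0 = 217  — 217 already seen; the sequence cycles without reaching 1.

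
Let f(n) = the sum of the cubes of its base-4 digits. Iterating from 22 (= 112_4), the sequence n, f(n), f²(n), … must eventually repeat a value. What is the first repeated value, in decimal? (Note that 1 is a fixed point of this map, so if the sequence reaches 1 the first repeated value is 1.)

22 = (1,1,2)_4 → 1³ + 1³ + 2³ = 10
10 = (2,2)_4 → 2³ + 2³ = 16
16 = (1,0,0)_4 → 1³ + 0³ + 0³ = 1  — reached the fixed point 1.
1 → 1, so 1 is the first repeated value.

1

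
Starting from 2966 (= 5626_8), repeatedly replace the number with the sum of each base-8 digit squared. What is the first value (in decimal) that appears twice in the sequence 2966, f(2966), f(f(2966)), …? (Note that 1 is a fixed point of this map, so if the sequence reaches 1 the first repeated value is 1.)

2966 = (5,6,2,6)_8 → 5² + 6² + 2² + 6² = 25 + 36 + 4 + 36 = 101
101 = (1,4,5)_8 → 1² + 4² + 5² = 1 + 16 + 25 = 42
42 = (5,2)_8 → 5² + 2² = 25 + 4 = 29
29 = (3,5)_8 → 3² + 5² = 9 + 25 = 34
34 = (4,2)_8 → 4² + 2² = 16 + 4 = 20
20 = (2,4)_8 → 2² + 4² = 4 + 16 = 20  — 20 already appeared earlier.

20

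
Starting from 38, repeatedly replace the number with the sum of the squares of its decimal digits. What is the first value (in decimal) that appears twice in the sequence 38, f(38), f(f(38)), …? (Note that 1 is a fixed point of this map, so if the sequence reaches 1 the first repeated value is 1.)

38 → 3² + 8² = 9 + 64 = 73
73 → 7² + 3² = 49 + 9 = 58
58 → 5² + 8² = 25 + 64 = 89
89 → 8² + 9² = 64 + 81 = 145
145 → 1² + 4² + 5² = 1 + 16 + 25 = 42
42 → 4² + 2² = 16 + 4 = 20
20 → 2² + 0² = 4 + 0 = 4
4 → 4² = 16
16 → 1² + 6² = 1 + 36 = 37
37 → 3² + 7² = 9 + 49 = 58  — 58 already appeared earlier.

58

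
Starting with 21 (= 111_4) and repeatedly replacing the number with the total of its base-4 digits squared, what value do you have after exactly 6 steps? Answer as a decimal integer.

21 = (1,1,1)_4 → 1² + 1² + 1² = 3
3 = (3)_4 → 3² = 9
9 = (2,1)_4 → 2² + 1² = 5
5 = (1,1)_4 → 1² + 1² = 2
2 = (2)_4 → 2² = 4
4 = (1,0)_4 → 1² + 0² = 1

1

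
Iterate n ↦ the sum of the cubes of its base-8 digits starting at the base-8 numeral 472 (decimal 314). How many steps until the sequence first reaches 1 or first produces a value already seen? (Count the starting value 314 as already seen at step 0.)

12

314 = (4,7,2)_8 → 4³ + 7³ + 2³ = 415
415 = (6,3,7)_8 → 6³ + 3³ + 7³ = 586
586 = (1,1,1,2)_8 → 1³ + 1³ + 1³ + 2³ = 11
11 = (1,3)_8 → 1³ + 3³ = 28
28 = (3,4)_8 → 3³ + 4³ = 91
91 = (1,3,3)_8 → 1³ + 3³ + 3³ = 55
55 = (6,7)_8 → 6³ + 7³ = 559
559 = (1,0,5,7)_8 → 1³ + 0³ + 5³ + 7³ = 469
469 = (7,2,5)_8 → 7³ + 2³ + 5³ = 476
476 = (7,3,4)_8 → 7³ + 3³ + 4³ = 434
434 = (6,6,2)_8 → 6³ + 6³ + 2³ = 440
440 = (6,7,0)_8 → 6³ + 7³ + 0³ = 559  — 559 repeats.
That took 12 steps.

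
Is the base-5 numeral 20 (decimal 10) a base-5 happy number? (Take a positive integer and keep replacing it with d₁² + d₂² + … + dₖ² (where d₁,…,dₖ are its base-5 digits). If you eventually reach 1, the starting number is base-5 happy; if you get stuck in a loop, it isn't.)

not base-5 happy

10 = (2,0)_5 → 2² + 0² = 4
4 = (4)_5 → 4² = 16
16 = (3,1)_5 → 3² + 1² = 10  — 10 already seen; the sequence cycles without reaching 1.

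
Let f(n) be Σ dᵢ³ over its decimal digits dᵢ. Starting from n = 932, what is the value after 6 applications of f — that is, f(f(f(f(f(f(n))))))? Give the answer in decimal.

932 → 9³ + 3³ + 2³ = 729 + 27 + 8 = 764
764 → 7³ + 6³ + 4³ = 343 + 216 + 64 = 623
623 → 6³ + 2³ + 3³ = 216 + 8 + 27 = 251
251 → 2³ + 5³ + 1³ = 8 + 125 + 1 = 134
134 → 1³ + 3³ + 4³ = 1 + 27 + 64 = 92
92 → 9³ + 2³ = 729 + 8 = 737

737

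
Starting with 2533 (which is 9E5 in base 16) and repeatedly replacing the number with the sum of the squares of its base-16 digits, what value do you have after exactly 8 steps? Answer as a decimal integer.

85

2533 = (9,14,5)_16 → 9² + 14² + 5² = 81 + 196 + 25 = 302
302 = (1,2,14)_16 → 1² + 2² + 14² = 1 + 4 + 196 = 201
201 = (12,9)_16 → 12² + 9² = 144 + 81 = 225
225 = (14,1)_16 → 14² + 1² = 196 + 1 = 197
197 = (12,5)_16 → 12² + 5² = 144 + 25 = 169
169 = (10,9)_16 → 10² + 9² = 100 + 81 = 181
181 = (11,5)_16 → 11² + 5² = 121 + 25 = 146
146 = (9,2)_16 → 9² + 2² = 81 + 4 = 85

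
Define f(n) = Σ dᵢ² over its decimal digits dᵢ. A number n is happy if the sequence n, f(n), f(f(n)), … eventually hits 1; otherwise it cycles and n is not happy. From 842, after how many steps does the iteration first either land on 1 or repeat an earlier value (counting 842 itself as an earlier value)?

842 → 8² + 4² + 2² = 84
84 → 8² + 4² = 80
80 → 8² + 0² = 64
64 → 6² + 4² = 52
52 → 5² + 2² = 29
29 → 2² + 9² = 85
85 → 8² + 5² = 89
89 → 8² + 9² = 145
145 → 1² + 4² + 5² = 42
42 → 4² + 2² = 20
20 → 2² + 0² = 4
4 → 4² = 16
16 → 1² + 6² = 37
37 → 3² + 7² = 58
58 → 5² + 8² = 89  — 89 repeats.
That took 15 steps.

15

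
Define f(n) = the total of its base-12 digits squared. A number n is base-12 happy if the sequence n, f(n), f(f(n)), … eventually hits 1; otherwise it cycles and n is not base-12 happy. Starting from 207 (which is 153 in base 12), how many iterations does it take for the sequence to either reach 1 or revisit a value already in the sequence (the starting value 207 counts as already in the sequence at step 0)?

207 = (1,5,3)_12 → 1² + 5² + 3² = 35
35 = (2,11)_12 → 2² + 11² = 125
125 = (10,5)_12 → 10² + 5² = 125  — 125 repeats.
That took 3 steps.

3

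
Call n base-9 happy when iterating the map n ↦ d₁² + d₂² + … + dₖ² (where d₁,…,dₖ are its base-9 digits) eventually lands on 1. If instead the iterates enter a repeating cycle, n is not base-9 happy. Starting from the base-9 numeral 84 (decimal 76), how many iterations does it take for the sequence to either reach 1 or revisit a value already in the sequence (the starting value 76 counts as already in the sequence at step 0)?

8

76 = (8,4)_9 → 8² + 4² = 80
80 = (8,8)_9 → 8² + 8² = 128
128 = (1,5,2)_9 → 1² + 5² + 2² = 30
30 = (3,3)_9 → 3² + 3² = 18
18 = (2,0)_9 → 2² + 0² = 4
4 = (4)_9 → 4² = 16
16 = (1,7)_9 → 1² + 7² = 50
50 = (5,5)_9 → 5² + 5² = 50  — 50 repeats.
That took 8 steps.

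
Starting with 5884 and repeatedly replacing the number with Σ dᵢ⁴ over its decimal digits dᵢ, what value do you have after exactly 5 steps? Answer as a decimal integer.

8114

5884 → 5⁴ + 8⁴ + 8⁴ + 4⁴ = 625 + 4096 + 4096 + 256 = 9073
9073 → 9⁴ + 0⁴ + 7⁴ + 3⁴ = 6561 + 0 + 2401 + 81 = 9043
9043 → 9⁴ + 0⁴ + 4⁴ + 3⁴ = 6561 + 0 + 256 + 81 = 6898
6898 → 6⁴ + 8⁴ + 9⁴ + 8⁴ = 1296 + 4096 + 6561 + 4096 = 16049
16049 → 1⁴ + 6⁴ + 0⁴ + 4⁴ + 9⁴ = 1 + 1296 + 0 + 256 + 6561 = 8114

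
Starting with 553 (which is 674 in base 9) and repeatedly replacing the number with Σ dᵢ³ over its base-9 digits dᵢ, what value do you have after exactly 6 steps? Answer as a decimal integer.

243

553 = (6,7,4)_9 → 6³ + 7³ + 4³ = 623
623 = (7,6,2)_9 → 7³ + 6³ + 2³ = 567
567 = (7,0,0)_9 → 7³ + 0³ + 0³ = 343
343 = (4,2,1)_9 → 4³ + 2³ + 1³ = 73
73 = (8,1)_9 → 8³ + 1³ = 513
513 = (6,3,0)_9 → 6³ + 3³ + 0³ = 243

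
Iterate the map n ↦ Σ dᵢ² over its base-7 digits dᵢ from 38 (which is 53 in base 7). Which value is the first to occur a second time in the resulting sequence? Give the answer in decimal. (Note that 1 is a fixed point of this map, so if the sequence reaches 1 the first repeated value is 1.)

38 = (5,3)_7 → 5² + 3² = 25 + 9 = 34
34 = (4,6)_7 → 4² + 6² = 16 + 36 = 52
52 = (1,0,3)_7 → 1² + 0² + 3² = 1 + 0 + 9 = 10
10 = (1,3)_7 → 1² + 3² = 1 + 9 = 10  — 10 already appeared earlier.

10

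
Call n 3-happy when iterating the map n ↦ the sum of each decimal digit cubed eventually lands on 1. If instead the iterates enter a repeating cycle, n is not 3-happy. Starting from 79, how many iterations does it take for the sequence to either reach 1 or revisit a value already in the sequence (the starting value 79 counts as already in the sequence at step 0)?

79 → 7³ + 9³ = 343 + 729 = 1072
1072 → 1³ + 0³ + 7³ + 2³ = 1 + 0 + 343 + 8 = 352
352 → 3³ + 5³ + 2³ = 27 + 125 + 8 = 160
160 → 1³ + 6³ + 0³ = 1 + 216 + 0 = 217
217 → 2³ + 1³ + 7³ = 8 + 1 + 343 = 352  — 352 repeats.
That took 5 steps.

5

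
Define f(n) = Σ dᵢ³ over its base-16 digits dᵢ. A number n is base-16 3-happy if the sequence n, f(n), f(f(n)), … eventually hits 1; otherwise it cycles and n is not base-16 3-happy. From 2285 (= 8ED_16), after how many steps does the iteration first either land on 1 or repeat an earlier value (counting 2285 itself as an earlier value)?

2285 = (8,14,13)_16 → 8³ + 14³ + 13³ = 5453
5453 = (1,5,4,13)_16 → 1³ + 5³ + 4³ + 13³ = 2387
2387 = (9,5,3)_16 → 9³ + 5³ + 3³ = 881
881 = (3,7,1)_16 → 3³ + 7³ + 1³ = 371
371 = (1,7,3)_16 → 1³ + 7³ + 3³ = 371  — 371 repeats.
That took 5 steps.

5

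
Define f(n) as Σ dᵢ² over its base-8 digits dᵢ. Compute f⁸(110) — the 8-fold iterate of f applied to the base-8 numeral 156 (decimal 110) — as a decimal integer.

110 = (1,5,6)_8 → 1² + 5² + 6² = 1 + 25 + 36 = 62
62 = (7,6)_8 → 7² + 6² = 49 + 36 = 85
85 = (1,2,5)_8 → 1² + 2² + 5² = 1 + 4 + 25 = 30
30 = (3,6)_8 → 3² + 6² = 9 + 36 = 45
45 = (5,5)_8 → 5² + 5² = 25 + 25 = 50
50 = (6,2)_8 → 6² + 2² = 36 + 4 = 40
40 = (5,0)_8 → 5² + 0² = 25 + 0 = 25
25 = (3,1)_8 → 3² + 1² = 9 + 1 = 10

10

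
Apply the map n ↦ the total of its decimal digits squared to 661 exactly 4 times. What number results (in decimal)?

661 → 6² + 6² + 1² = 36 + 36 + 1 = 73
73 → 7² + 3² = 49 + 9 = 58
58 → 5² + 8² = 25 + 64 = 89
89 → 8² + 9² = 64 + 81 = 145

145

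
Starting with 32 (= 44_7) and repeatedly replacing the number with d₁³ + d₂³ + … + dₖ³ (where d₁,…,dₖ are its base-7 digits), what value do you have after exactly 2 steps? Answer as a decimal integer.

80

32 = (4,4)_7 → 4³ + 4³ = 64 + 64 = 128
128 = (2,4,2)_7 → 2³ + 4³ + 2³ = 8 + 64 + 8 = 80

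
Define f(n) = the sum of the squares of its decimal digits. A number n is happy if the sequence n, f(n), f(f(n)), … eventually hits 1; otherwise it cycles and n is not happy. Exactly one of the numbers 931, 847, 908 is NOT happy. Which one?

931: 931 → 91 → 82 → 68 → 100 → 1  — reaches 1 (happy)
847: 847 → 129 → 86 → 100 → 1  — reaches 1 (happy)
908: 908 → 145 → 42 → 20 → 4 → 16 → 37 → 58 → 89 → 145  — repeats 145 (not happy)

908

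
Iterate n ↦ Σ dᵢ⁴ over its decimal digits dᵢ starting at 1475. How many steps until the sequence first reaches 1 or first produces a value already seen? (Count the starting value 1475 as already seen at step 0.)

1475 → 1⁴ + 4⁴ + 7⁴ + 5⁴ = 1 + 256 + 2401 + 625 = 3283
3283 → 3⁴ + 2⁴ + 8⁴ + 3⁴ = 81 + 16 + 4096 + 81 = 4274
4274 → 4⁴ + 2⁴ + 7⁴ + 4⁴ = 256 + 16 + 2401 + 256 = 2929
2929 → 2⁴ + 9⁴ + 2⁴ + 9⁴ = 16 + 6561 + 16 + 6561 = 13154
13154 → 1⁴ + 3⁴ + 1⁴ + 5⁴ + 4⁴ = 1 + 81 + 1 + 625 + 256 = 964
964 → 9⁴ + 6⁴ + 4⁴ = 6561 + 1296 + 256 = 8113
8113 → 8⁴ + 1⁴ + 1⁴ + 3⁴ = 4096 + 1 + 1 + 81 = 4179
4179 → 4⁴ + 1⁴ + 7⁴ + 9⁴ = 256 + 1 + 2401 + 6561 = 9219
9219 → 9⁴ + 2⁴ + 1⁴ + 9⁴ = 6561 + 16 + 1 + 6561 = 13139
13139 → 1⁴ + 3⁴ + 1⁴ + 3⁴ + 9⁴ = 1 + 81 + 1 + 81 + 6561 = 6725
6725 → 6⁴ + 7⁴ + 2⁴ + 5⁴ = 1296 + 2401 + 16 + 625 = 4338
4338 → 4⁴ + 3⁴ + 3⁴ + 8⁴ = 256 + 81 + 81 + 4096 = 4514
4514 → 4⁴ + 5⁴ + 1⁴ + 4⁴ = 256 + 625 + 1 + 256 = 1138
1138 → 1⁴ + 1⁴ + 3⁴ + 8⁴ = 1 + 1 + 81 + 4096 = 4179  — 4179 repeats.
That took 14 steps.

14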